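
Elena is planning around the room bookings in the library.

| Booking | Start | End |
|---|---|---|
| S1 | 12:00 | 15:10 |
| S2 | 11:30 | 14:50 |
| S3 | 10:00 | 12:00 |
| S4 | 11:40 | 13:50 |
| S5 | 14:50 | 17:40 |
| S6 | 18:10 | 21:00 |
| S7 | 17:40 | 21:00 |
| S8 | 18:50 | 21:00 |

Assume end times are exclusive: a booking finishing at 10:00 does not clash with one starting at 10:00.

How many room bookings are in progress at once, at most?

3

Sort all start/end points and keep a running count:
10:00 start S3 → 1
11:30 start S2 → 2
11:40 start S4 → 3
12:00 end S3 → 2
12:00 start S1 → 3
13:50 end S4 → 2
14:50 end S2 → 1
14:50 start S5 → 2
15:10 end S1 → 1
17:40 end S5 → 0
17:40 start S7 → 1
18:10 start S6 → 2
18:50 start S8 → 3
21:00 end S6 → 2
21:00 end S7 → 1
21:00 end S8 → 0
Peak is 3, at 11:40 (S2, S3, S4).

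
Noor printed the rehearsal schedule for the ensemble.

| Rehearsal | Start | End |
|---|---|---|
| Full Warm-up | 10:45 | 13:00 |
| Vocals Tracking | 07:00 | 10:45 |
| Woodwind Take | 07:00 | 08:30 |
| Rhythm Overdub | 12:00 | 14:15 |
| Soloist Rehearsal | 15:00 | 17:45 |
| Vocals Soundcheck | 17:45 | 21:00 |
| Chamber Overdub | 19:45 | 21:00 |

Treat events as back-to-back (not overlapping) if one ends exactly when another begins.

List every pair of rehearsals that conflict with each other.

Chamber Overdub & Vocals Soundcheck, Full Warm-up & Rhythm Overdub, Vocals Tracking & Woodwind Take

Sorted by start: Vocals Tracking, Woodwind Take, Full Warm-up, Rhythm Overdub, Soloist Rehearsal, Vocals Soundcheck, Chamber Overdub.
Woodwind Take starts before Vocals Tracking ends → Vocals Tracking and Woodwind Take overlap.
Full Warm-up starts exactly when Vocals Tracking ends (back-to-back, no overlap), so Vocals Tracking has no further overlaps.
Full Warm-up starts after Woodwind Take ends, so Woodwind Take has no further overlaps.
Rhythm Overdub starts before Full Warm-up ends → Full Warm-up and Rhythm Overdub overlap.
Soloist Rehearsal starts after Full Warm-up ends, so Full Warm-up has no further overlaps.
Soloist Rehearsal starts after Rhythm Overdub ends, so Rhythm Overdub has no further overlaps.
Vocals Soundcheck starts exactly when Soloist Rehearsal ends (back-to-back, no overlap), so Soloist Rehearsal has no further overlaps.
Chamber Overdub starts before Vocals Soundcheck ends → Vocals Soundcheck and Chamber Overdub overlap.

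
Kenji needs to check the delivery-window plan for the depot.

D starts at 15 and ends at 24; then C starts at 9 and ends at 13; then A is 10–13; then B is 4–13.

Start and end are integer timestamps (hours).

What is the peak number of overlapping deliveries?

3

Sort all start/end points and keep a running count:
4 start B → 1
9 start C → 2
10 start A → 3
13 end A → 2
13 end B → 1
13 end C → 0
15 start D → 1
24 end D → 0
Peak is 3, at 10 (A, B, C).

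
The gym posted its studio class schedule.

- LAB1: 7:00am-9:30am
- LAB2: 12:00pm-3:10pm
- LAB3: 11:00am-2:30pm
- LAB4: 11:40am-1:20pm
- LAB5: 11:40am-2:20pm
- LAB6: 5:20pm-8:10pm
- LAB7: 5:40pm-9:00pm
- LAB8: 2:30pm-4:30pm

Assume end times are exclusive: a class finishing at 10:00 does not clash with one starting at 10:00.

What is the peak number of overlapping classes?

Walk through starts and ends in time order (an end at T is processed before a start at T):
7:00am start LAB1 → 1
9:30am end LAB1 → 0
11:00am start LAB3 → 1
11:40am start LAB4 → 2
11:40am start LAB5 → 3
12:00pm start LAB2 → 4
1:20pm end LAB4 → 3
2:20pm end LAB5 → 2
2:30pm end LAB3 → 1
2:30pm start LAB8 → 2
3:10pm end LAB2 → 1
4:30pm end LAB8 → 0
5:20pm start LAB6 → 1
5:40pm start LAB7 → 2
8:10pm end LAB6 → 1
9:00pm end LAB7 → 0
Peak is 4, at 12:00pm (LAB2, LAB3, LAB4, LAB5).

4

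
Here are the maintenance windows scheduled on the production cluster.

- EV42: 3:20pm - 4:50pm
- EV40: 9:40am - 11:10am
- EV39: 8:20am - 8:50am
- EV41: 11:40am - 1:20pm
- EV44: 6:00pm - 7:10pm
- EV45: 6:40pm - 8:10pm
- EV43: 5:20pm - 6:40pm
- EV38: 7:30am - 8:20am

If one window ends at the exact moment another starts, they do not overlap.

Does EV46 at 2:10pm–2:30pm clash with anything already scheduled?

EV38: ends 8:20am at or before EV46 starts 2:10pm → clear.
EV39: ends 8:50am at or before EV46 starts 2:10pm → clear.
EV40: ends 11:10am at or before EV46 starts 2:10pm → clear.
EV41: ends 1:20pm at or before EV46 starts 2:10pm → clear.
EV42: starts 3:20pm at or after EV46 ends 2:30pm → clear.
EV43: starts 5:20pm at or after EV46 ends 2:30pm → clear.
EV44: starts 6:00pm at or after EV46 ends 2:30pm → clear.
EV45: starts 6:40pm at or after EV46 ends 2:30pm → clear.

No — it doesn't clash with anything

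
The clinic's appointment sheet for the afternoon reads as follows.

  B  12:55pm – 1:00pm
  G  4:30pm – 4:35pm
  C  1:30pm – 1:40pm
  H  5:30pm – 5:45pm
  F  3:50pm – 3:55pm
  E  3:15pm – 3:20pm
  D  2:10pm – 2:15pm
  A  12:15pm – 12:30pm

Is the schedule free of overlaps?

Sorted by start: A, B, C, D, E, F, G, H.
B starts after A ends — done with A.
C starts after B ends — done with B.
D starts after C ends — done with C.
E starts after D ends — done with D.
F starts after E ends — done with E.
G starts after F ends — done with F.
H starts after G ends.
Every pair is clear; the schedule has no overlaps.

Yes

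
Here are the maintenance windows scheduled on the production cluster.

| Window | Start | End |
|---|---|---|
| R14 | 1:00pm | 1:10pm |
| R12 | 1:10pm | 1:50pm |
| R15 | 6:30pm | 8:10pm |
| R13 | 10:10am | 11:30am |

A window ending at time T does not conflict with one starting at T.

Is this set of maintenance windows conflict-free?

Yes

Sorted by start: R13, R14, R12, R15.
R14 starts after R13 ends, so nothing later overlaps R13 either.
R12 starts exactly when R14 ends (back-to-back, no overlap), so nothing later overlaps R14 either.
R15 starts after R12 ends.
Every pair is clear; the schedule has no overlaps.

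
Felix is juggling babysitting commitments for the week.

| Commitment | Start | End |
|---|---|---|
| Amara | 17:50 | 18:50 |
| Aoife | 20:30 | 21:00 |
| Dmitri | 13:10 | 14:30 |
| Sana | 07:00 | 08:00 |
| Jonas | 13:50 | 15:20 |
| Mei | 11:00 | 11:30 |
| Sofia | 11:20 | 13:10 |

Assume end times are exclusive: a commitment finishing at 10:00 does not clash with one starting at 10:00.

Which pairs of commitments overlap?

Check each pair: they overlap iff neither finishes before the other starts.
Sorted by start: Sana, Mei, Sofia, Dmitri, Jonas, Amara, Aoife.
Mei starts after Sana ends, so Sana has no further overlaps.
Sofia starts before Mei ends → Mei and Sofia overlap.
Dmitri starts after Mei ends, so Mei has no further overlaps.
Dmitri starts exactly when Sofia ends (back-to-back, no overlap), so Sofia has no further overlaps.
Jonas starts before Dmitri ends → Dmitri and Jonas overlap.
Amara starts after Dmitri ends, so Dmitri has no further overlaps.
Amara starts after Jonas ends, so Jonas has no further overlaps.
Aoife starts after Amara ends.

Dmitri & Jonas, Mei & Sofia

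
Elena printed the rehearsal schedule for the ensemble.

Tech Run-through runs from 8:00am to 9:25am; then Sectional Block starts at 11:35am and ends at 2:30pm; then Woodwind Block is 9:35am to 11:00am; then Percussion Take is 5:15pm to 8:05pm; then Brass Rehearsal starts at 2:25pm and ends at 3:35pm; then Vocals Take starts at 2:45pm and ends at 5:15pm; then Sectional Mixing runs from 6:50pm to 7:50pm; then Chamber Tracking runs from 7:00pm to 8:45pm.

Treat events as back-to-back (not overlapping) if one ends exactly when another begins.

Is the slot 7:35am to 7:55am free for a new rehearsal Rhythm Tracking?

Yes — the slot is free

Tech Run-through: starts 8:00am at or after Rhythm Tracking ends 7:55am → clear.
Woodwind Block: starts 9:35am at or after Rhythm Tracking ends 7:55am → clear.
Sectional Block: starts 11:35am at or after Rhythm Tracking ends 7:55am → clear.
Brass Rehearsal: starts 2:25pm at or after Rhythm Tracking ends 7:55am → clear.
Vocals Take: starts 2:45pm at or after Rhythm Tracking ends 7:55am → clear.
Percussion Take: starts 5:15pm at or after Rhythm Tracking ends 7:55am → clear.
Sectional Mixing: starts 6:50pm at or after Rhythm Tracking ends 7:55am → clear.
Chamber Tracking: starts 7:00pm at or after Rhythm Tracking ends 7:55am → clear.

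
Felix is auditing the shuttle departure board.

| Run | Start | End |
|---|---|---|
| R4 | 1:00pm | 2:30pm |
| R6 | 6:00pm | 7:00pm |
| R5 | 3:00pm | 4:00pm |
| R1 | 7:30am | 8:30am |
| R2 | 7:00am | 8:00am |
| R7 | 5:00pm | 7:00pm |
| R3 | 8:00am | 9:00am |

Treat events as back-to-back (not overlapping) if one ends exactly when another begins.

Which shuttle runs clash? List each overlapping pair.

R1 & R2, R1 & R3, R6 & R7

Two intervals overlap when each starts before the other ends.
Sorted by start: R2, R1, R3, R4, R5, R7, R6.
R1 starts before R2 ends → R2 and R1 overlap.
R3 starts exactly when R2 ends (back-to-back, no overlap), so R2 has no further overlaps.
R3 starts before R1 ends → R1 and R3 overlap.
R4 starts after R1 ends, so R1 has no further overlaps.
R4 starts after R3 ends, so R3 has no further overlaps.
R5 starts after R4 ends, so R4 has no further overlaps.
R7 starts after R5 ends, so R5 has no further overlaps.
R6 starts before R7 ends → R7 and R6 overlap.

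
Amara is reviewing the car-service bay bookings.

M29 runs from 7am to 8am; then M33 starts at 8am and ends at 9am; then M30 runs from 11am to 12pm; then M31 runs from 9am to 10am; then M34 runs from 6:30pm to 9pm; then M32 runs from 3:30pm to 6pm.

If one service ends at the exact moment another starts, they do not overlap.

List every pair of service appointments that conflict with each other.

no conflicts

Two intervals overlap when each starts before the other ends.
Sorted by start: M29, M33, M31, M30, M32, M34.
M33 starts exactly when M29 ends (back-to-back, no overlap); M29 is clear from here.
M31 starts exactly when M33 ends (back-to-back, no overlap); M33 is clear from here.
M30 starts after M31 ends; M31 is clear from here.
M32 starts after M30 ends; M30 is clear from here.
M34 starts after M32 ends.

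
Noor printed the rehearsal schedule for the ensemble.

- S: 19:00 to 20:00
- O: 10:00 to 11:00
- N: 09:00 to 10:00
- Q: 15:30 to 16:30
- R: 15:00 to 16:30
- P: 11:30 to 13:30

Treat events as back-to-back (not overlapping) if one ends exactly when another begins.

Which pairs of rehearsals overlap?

Check each pair: they overlap iff neither finishes before the other starts.
Sorted by start: N, O, P, R, Q, S.
O starts exactly when N ends (back-to-back, no overlap); N is clear from here.
P starts after O ends; O is clear from here.
R starts after P ends; P is clear from here.
Q starts before R ends → R and Q overlap.
S starts after R ends.
S starts after Q ends.

Q & R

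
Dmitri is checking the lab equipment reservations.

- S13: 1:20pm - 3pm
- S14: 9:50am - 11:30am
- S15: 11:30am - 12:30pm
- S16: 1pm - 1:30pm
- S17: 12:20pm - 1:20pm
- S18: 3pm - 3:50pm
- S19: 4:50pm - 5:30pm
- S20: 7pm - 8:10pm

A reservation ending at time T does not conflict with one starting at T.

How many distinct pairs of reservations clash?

Two intervals overlap when each starts before the other ends.
Sorted by start: S14, S15, S17, S16, S13, S18, S19, S20.
S15 starts exactly when S14 ends (back-to-back, no overlap); S14 is clear from here.
S17 starts before S15 ends → S15 and S17 overlap.
S16 starts after S15 ends; S15 is clear from here.
S16 starts before S17 ends → S17 and S16 overlap.
S13 starts exactly when S17 ends (back-to-back, no overlap); S17 is clear from here.
S13 starts before S16 ends → S16 and S13 overlap.
S18 starts after S16 ends; S16 is clear from here.
S18 starts exactly when S13 ends (back-to-back, no overlap); S13 is clear from here.
S19 starts after S18 ends; S18 is clear from here.
S20 starts after S19 ends.
Overlapping pairs: S13 & S16, S15 & S17, S16 & S17 — 3 in total.

3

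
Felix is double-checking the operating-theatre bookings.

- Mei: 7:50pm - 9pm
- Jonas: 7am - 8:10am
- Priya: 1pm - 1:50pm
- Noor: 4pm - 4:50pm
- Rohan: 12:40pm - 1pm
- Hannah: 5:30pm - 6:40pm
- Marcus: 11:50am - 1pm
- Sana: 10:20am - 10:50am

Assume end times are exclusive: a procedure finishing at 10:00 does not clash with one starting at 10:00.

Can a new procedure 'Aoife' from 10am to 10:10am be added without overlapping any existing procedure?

Yes — the slot is free

Jonas: ends 8:10am at or before Aoife starts 10am → clear.
Sana: starts 10:20am at or after Aoife ends 10:10am → clear.
Marcus: starts 11:50am at or after Aoife ends 10:10am → clear.
Rohan: starts 12:40pm at or after Aoife ends 10:10am → clear.
Priya: starts 1pm at or after Aoife ends 10:10am → clear.
Noor: starts 4pm at or after Aoife ends 10:10am → clear.
Hannah: starts 5:30pm at or after Aoife ends 10:10am → clear.
Mei: starts 7:50pm at or after Aoife ends 10:10am → clear.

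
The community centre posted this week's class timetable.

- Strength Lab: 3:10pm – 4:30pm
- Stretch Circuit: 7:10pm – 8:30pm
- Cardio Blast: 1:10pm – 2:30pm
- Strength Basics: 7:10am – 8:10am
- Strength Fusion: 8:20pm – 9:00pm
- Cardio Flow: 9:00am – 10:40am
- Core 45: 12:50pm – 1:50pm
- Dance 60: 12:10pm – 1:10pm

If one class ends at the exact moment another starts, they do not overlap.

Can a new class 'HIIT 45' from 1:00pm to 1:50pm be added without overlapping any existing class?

Strength Basics: ends 8:10am at or before HIIT 45 starts 1:00pm → clear.
Cardio Flow: ends 10:40am at or before HIIT 45 starts 1:00pm → clear.
Dance 60: starts 12:10pm before HIIT 45 ends 1:50pm, and ends 1:10pm after HIIT 45 starts 1:00pm → overlap.
Core 45: starts 12:50pm before HIIT 45 ends 1:50pm, and ends 1:50pm after HIIT 45 starts 1:00pm → overlap.
Cardio Blast: starts 1:10pm before HIIT 45 ends 1:50pm, and ends 2:30pm after HIIT 45 starts 1:00pm → overlap.
Strength Lab: starts 3:10pm at or after HIIT 45 ends 1:50pm → clear.
Stretch Circuit: starts 7:10pm at or after HIIT 45 ends 1:50pm → clear.
Strength Fusion: starts 8:20pm at or after HIIT 45 ends 1:50pm → clear.
HIIT 45 overlaps Dance 60, Core 45, Cardio Blast.

No — it overlaps Cardio Blast, Core 45, Dance 60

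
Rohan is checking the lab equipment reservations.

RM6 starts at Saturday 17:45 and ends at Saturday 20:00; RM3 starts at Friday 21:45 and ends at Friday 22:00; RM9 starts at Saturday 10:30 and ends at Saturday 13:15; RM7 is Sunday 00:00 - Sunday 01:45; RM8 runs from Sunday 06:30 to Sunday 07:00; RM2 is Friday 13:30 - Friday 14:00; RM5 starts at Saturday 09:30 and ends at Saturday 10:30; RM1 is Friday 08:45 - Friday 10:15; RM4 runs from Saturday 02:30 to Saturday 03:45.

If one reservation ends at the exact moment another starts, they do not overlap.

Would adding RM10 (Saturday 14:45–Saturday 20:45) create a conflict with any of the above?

Yes — it overlaps RM6

RM1: ends Friday 10:15 at or before RM10 starts Saturday 14:45 → clear.
RM2: ends Friday 14:00 at or before RM10 starts Saturday 14:45 → clear.
RM3: ends Friday 22:00 at or before RM10 starts Saturday 14:45 → clear.
RM4: ends Saturday 03:45 at or before RM10 starts Saturday 14:45 → clear.
RM5: ends Saturday 10:30 at or before RM10 starts Saturday 14:45 → clear.
RM9: ends Saturday 13:15 at or before RM10 starts Saturday 14:45 → clear.
RM6: starts Saturday 17:45 before RM10 ends Saturday 20:45, and ends Saturday 20:00 after RM10 starts Saturday 14:45 → overlap.
RM7: starts Sunday 00:00 at or after RM10 ends Saturday 20:45 → clear.
RM8: starts Sunday 06:30 at or after RM10 ends Saturday 20:45 → clear.
RM10 overlaps RM6.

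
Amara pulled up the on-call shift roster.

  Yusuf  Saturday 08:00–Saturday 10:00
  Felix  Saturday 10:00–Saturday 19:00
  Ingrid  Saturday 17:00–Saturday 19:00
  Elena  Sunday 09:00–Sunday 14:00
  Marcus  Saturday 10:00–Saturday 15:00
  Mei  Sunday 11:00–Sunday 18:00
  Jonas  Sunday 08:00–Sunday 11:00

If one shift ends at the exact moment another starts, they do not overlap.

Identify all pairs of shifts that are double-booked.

Check each pair: they overlap iff neither finishes before the other starts.
Sorted by start: Yusuf, Felix, Marcus, Ingrid, Jonas, Elena, Mei.
Felix starts exactly when Yusuf ends (back-to-back, no overlap); Yusuf is clear from here.
Marcus starts before Felix ends → Felix and Marcus overlap.
Ingrid starts before Felix ends → Felix and Ingrid overlap.
Jonas starts after Felix ends; Felix is clear from here.
Ingrid starts after Marcus ends; Marcus is clear from here.
Jonas starts after Ingrid ends; Ingrid is clear from here.
Elena starts before Jonas ends → Jonas and Elena overlap.
Mei starts exactly when Jonas ends (back-to-back, no overlap).
Mei starts before Elena ends → Elena and Mei overlap.

Elena & Jonas, Elena & Mei, Felix & Ingrid, Felix & Marcus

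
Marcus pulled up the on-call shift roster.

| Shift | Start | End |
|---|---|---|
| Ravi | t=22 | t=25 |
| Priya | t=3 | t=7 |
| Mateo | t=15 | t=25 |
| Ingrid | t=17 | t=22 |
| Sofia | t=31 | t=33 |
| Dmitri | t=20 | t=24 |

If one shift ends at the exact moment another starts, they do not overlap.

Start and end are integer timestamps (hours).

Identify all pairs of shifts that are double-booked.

Check each pair: they overlap iff neither finishes before the other starts.
Sorted by start: Priya, Mateo, Ingrid, Dmitri, Ravi, Sofia.
Mateo starts after Priya ends, so nothing later overlaps Priya either.
Ingrid starts before Mateo ends → Mateo and Ingrid overlap.
Dmitri starts before Mateo ends → Mateo and Dmitri overlap.
Ravi starts before Mateo ends → Mateo and Ravi overlap.
Sofia starts after Mateo ends.
Dmitri starts before Ingrid ends → Ingrid and Dmitri overlap.
Ravi starts exactly when Ingrid ends (back-to-back, no overlap), so nothing later overlaps Ingrid either.
Ravi starts before Dmitri ends → Dmitri and Ravi overlap.
Sofia starts after Dmitri ends.
Sofia starts after Ravi ends.

Dmitri & Ingrid, Dmitri & Mateo, Dmitri & Ravi, Ingrid & Mateo, Mateo & Ravi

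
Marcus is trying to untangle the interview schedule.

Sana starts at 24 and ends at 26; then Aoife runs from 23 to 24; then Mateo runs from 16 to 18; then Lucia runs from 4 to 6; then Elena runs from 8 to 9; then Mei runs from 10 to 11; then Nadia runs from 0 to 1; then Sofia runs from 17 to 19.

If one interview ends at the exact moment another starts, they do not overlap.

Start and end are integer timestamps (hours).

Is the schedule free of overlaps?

Two intervals overlap when each starts before the other ends.
Sorted by start: Nadia, Lucia, Elena, Mei, Mateo, Sofia, Aoife, Sana.
Lucia starts after Nadia ends — done with Nadia.
Elena starts after Lucia ends — done with Lucia.
Mei starts after Elena ends — done with Elena.
Mateo starts after Mei ends — done with Mei.
Sofia starts before Mateo ends → Mateo and Sofia overlap.
That's a conflict, so the schedule is not conflict-free.

No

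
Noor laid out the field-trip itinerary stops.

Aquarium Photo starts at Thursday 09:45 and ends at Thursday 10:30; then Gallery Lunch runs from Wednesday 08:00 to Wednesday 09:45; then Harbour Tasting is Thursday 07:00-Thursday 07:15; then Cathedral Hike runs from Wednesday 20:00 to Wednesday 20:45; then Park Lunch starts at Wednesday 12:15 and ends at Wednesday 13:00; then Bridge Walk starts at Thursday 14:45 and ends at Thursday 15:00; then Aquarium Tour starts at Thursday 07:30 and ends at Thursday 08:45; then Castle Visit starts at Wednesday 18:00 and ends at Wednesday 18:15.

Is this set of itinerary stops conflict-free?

Sorted by start: Gallery Lunch, Park Lunch, Castle Visit, Cathedral Hike, Harbour Tasting, Aquarium Tour, Aquarium Photo, Bridge Walk.
Park Lunch starts after Gallery Lunch ends, so Gallery Lunch has no further overlaps.
Castle Visit starts after Park Lunch ends, so Park Lunch has no further overlaps.
Cathedral Hike starts after Castle Visit ends, so Castle Visit has no further overlaps.
Harbour Tasting starts after Cathedral Hike ends, so Cathedral Hike has no further overlaps.
Aquarium Tour starts after Harbour Tasting ends, so Harbour Tasting has no further overlaps.
Aquarium Photo starts after Aquarium Tour ends, so Aquarium Tour has no further overlaps.
Bridge Walk starts after Aquarium Photo ends.
Every pair is clear; the schedule has no overlaps.

Yes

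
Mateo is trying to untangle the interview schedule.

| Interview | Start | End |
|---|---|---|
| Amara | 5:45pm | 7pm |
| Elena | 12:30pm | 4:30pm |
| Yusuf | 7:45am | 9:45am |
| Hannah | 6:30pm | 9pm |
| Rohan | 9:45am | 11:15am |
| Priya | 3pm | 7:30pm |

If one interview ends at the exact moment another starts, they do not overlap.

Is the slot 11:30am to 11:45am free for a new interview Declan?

Yes — the slot is free

Yusuf: ends 9:45am at or before Declan starts 11:30am → clear.
Rohan: ends 11:15am at or before Declan starts 11:30am → clear.
Elena: starts 12:30pm at or after Declan ends 11:45am → clear.
Priya: starts 3pm at or after Declan ends 11:45am → clear.
Amara: starts 5:45pm at or after Declan ends 11:45am → clear.
Hannah: starts 6:30pm at or after Declan ends 11:45am → clear.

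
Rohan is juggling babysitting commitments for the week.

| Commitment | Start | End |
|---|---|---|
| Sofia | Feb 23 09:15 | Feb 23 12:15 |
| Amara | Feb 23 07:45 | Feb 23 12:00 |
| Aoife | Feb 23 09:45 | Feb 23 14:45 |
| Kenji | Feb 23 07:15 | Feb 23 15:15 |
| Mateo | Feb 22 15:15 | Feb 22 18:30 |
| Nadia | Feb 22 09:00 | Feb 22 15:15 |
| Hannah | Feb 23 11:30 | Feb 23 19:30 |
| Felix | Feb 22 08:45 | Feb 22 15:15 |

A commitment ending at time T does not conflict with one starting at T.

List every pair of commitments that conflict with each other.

Amara & Aoife, Amara & Hannah, Amara & Kenji, Amara & Sofia, Aoife & Hannah, Aoife & Kenji, Aoife & Sofia, Felix & Nadia, Hannah & Kenji, Hannah & Sofia, Kenji & Sofia

Sorted by start: Felix, Nadia, Mateo, Kenji, Amara, Sofia, Aoife, Hannah.
Nadia starts before Felix ends → Felix and Nadia overlap.
Mateo starts exactly when Felix ends (back-to-back, no overlap), so Felix has no further overlaps.
Mateo starts exactly when Nadia ends (back-to-back, no overlap), so Nadia has no further overlaps.
Kenji starts after Mateo ends, so Mateo has no further overlaps.
Amara starts before Kenji ends → Kenji and Amara overlap.
Sofia starts before Kenji ends → Kenji and Sofia overlap.
Aoife starts before Kenji ends → Kenji and Aoife overlap.
Hannah starts before Kenji ends → Kenji and Hannah overlap.
Sofia starts before Amara ends → Amara and Sofia overlap.
Aoife starts before Amara ends → Amara and Aoife overlap.
Hannah starts before Amara ends → Amara and Hannah overlap.
Aoife starts before Sofia ends → Sofia and Aoife overlap.
Hannah starts before Sofia ends → Sofia and Hannah overlap.
Hannah starts before Aoife ends → Aoife and Hannah overlap.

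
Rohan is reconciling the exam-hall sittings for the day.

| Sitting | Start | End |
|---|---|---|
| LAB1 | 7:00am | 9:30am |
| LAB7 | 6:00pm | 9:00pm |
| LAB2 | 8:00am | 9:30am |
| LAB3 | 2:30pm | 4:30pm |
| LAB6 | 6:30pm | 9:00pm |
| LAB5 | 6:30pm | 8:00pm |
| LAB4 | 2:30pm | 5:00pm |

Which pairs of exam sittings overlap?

Sorted by start: LAB1, LAB2, LAB3, LAB4, LAB7, LAB5, LAB6.
LAB2 starts before LAB1 ends → LAB1 and LAB2 overlap.
LAB3 starts after LAB1 ends; LAB1 is clear from here.
LAB3 starts after LAB2 ends; LAB2 is clear from here.
LAB4 starts before LAB3 ends → LAB3 and LAB4 overlap.
LAB7 starts after LAB3 ends; LAB3 is clear from here.
LAB7 starts after LAB4 ends; LAB4 is clear from here.
LAB5 starts before LAB7 ends → LAB7 and LAB5 overlap.
LAB6 starts before LAB7 ends → LAB7 and LAB6 overlap.
LAB6 starts before LAB5 ends → LAB5 and LAB6 overlap.

LAB1 & LAB2, LAB3 & LAB4, LAB5 & LAB6, LAB5 & LAB7, LAB6 & LAB7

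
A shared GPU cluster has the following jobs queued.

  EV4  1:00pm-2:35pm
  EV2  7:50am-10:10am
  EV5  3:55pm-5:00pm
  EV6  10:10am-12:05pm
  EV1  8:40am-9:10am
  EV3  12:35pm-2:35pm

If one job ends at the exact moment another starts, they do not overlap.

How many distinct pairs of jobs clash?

2

Sorted by start: EV2, EV1, EV6, EV3, EV4, EV5.
EV1 starts before EV2 ends → EV2 and EV1 overlap.
EV6 starts exactly when EV2 ends (back-to-back, no overlap); EV2 is clear from here.
EV6 starts after EV1 ends; EV1 is clear from here.
EV3 starts after EV6 ends; EV6 is clear from here.
EV4 starts before EV3 ends → EV3 and EV4 overlap.
EV5 starts after EV3 ends.
EV5 starts after EV4 ends.
Overlapping pairs: EV1 & EV2, EV3 & EV4 — 2 in total.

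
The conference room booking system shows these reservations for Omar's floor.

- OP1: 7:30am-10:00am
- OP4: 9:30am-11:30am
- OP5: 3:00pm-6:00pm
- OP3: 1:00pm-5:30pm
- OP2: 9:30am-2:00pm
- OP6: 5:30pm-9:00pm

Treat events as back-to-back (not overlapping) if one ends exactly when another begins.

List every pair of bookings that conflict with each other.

OP1 & OP2, OP1 & OP4, OP2 & OP3, OP2 & OP4, OP3 & OP5, OP5 & OP6

Sorted by start: OP1, OP2, OP4, OP3, OP5, OP6.
OP2 starts before OP1 ends → OP1 and OP2 overlap.
OP4 starts before OP1 ends → OP1 and OP4 overlap.
OP3 starts after OP1 ends — done with OP1.
OP4 starts before OP2 ends → OP2 and OP4 overlap.
OP3 starts before OP2 ends → OP2 and OP3 overlap.
OP5 starts after OP2 ends — done with OP2.
OP3 starts after OP4 ends — done with OP4.
OP5 starts before OP3 ends → OP3 and OP5 overlap.
OP6 starts exactly when OP3 ends (back-to-back, no overlap).
OP6 starts before OP5 ends → OP5 and OP6 overlap.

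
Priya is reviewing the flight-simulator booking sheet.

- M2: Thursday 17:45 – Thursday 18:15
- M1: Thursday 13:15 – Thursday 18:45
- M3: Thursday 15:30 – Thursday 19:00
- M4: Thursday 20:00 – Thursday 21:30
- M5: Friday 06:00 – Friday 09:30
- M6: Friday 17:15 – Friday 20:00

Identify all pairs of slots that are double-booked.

M1 & M2, M1 & M3, M2 & M3

Sorted by start: M1, M3, M2, M4, M5, M6.
M3 starts before M1 ends → M1 and M3 overlap.
M2 starts before M1 ends → M1 and M2 overlap.
M4 starts after M1 ends, so M1 has no further overlaps.
M2 starts before M3 ends → M3 and M2 overlap.
M4 starts after M3 ends, so M3 has no further overlaps.
M4 starts after M2 ends, so M2 has no further overlaps.
M5 starts after M4 ends, so M4 has no further overlaps.
M6 starts after M5 ends.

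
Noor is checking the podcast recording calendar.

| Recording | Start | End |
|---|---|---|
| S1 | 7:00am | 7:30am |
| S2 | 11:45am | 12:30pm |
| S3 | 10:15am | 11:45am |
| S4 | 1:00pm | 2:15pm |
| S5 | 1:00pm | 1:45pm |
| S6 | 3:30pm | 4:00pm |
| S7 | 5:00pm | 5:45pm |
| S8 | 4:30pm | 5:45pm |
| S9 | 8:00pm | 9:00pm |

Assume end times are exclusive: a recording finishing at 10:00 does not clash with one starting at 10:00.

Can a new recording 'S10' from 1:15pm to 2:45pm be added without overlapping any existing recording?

No — it overlaps S4, S5

S1: ends 7:30am at or before S10 starts 1:15pm → clear.
S3: ends 11:45am at or before S10 starts 1:15pm → clear.
S2: ends 12:30pm at or before S10 starts 1:15pm → clear.
S4: starts 1:00pm before S10 ends 2:45pm, and ends 2:15pm after S10 starts 1:15pm → overlap.
S5: starts 1:00pm before S10 ends 2:45pm, and ends 1:45pm after S10 starts 1:15pm → overlap.
S6: starts 3:30pm at or after S10 ends 2:45pm → clear.
S8: starts 4:30pm at or after S10 ends 2:45pm → clear.
S7: starts 5:00pm at or after S10 ends 2:45pm → clear.
S9: starts 8:00pm at or after S10 ends 2:45pm → clear.
S10 overlaps S4, S5.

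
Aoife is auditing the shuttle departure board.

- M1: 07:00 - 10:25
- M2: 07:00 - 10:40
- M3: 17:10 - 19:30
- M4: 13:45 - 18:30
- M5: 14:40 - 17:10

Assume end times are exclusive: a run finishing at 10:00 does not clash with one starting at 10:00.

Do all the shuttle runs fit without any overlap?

No

Sorted by start: M1, M2, M4, M5, M3.
M2 starts before M1 ends → M1 and M2 overlap.
That's a conflict, so the schedule is not conflict-free.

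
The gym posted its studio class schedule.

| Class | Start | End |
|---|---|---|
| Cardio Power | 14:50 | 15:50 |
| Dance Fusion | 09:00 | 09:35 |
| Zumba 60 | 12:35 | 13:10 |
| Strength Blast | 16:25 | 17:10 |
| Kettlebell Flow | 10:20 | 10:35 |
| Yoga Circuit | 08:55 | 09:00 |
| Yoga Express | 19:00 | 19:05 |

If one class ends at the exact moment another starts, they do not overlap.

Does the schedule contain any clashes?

Check each pair: they overlap iff neither finishes before the other starts.
Sorted by start: Yoga Circuit, Dance Fusion, Kettlebell Flow, Zumba 60, Cardio Power, Strength Blast, Yoga Express.
Dance Fusion starts exactly when Yoga Circuit ends (back-to-back, no overlap); Yoga Circuit is clear from here.
Kettlebell Flow starts after Dance Fusion ends; Dance Fusion is clear from here.
Zumba 60 starts after Kettlebell Flow ends; Kettlebell Flow is clear from here.
Cardio Power starts after Zumba 60 ends; Zumba 60 is clear from here.
Strength Blast starts after Cardio Power ends; Cardio Power is clear from here.
Yoga Express starts after Strength Blast ends.
Every pair is clear; the schedule has no overlaps.

No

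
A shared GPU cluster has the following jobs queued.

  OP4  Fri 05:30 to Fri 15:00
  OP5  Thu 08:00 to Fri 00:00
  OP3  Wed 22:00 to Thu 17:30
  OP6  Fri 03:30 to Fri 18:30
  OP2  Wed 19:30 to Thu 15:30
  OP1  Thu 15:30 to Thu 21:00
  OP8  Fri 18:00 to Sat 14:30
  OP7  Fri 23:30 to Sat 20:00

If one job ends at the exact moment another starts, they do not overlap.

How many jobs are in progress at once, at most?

Sweep the timeline, counting +1 at each start and −1 at each end (ends before starts at a tie):
Wed 19:30 start OP2 → 1
Wed 22:00 start OP3 → 2
Thu 08:00 start OP5 → 3
Thu 15:30 end OP2 → 2
Thu 15:30 start OP1 → 3
Thu 17:30 end OP3 → 2
Thu 21:00 end OP1 → 1
Fri 00:00 end OP5 → 0
Fri 03:30 start OP6 → 1
Fri 05:30 start OP4 → 2
Fri 15:00 end OP4 → 1
Fri 18:00 start OP8 → 2
Fri 18:30 end OP6 → 1
Fri 23:30 start OP7 → 2
Sat 14:30 end OP8 → 1
Sat 20:00 end OP7 → 0
Peak is 3, at Thu 08:00 (OP2, OP3, OP5).

3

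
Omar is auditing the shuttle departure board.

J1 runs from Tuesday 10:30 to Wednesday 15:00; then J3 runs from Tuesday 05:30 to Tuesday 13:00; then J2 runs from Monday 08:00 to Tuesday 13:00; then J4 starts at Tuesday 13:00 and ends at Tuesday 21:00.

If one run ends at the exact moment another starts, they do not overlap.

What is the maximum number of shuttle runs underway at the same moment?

Sort all start/end points and keep a running count:
Monday 08:00 start J2 → 1
Tuesday 05:30 start J3 → 2
Tuesday 10:30 start J1 → 3
Tuesday 13:00 end J2 → 2
Tuesday 13:00 end J3 → 1
Tuesday 13:00 start J4 → 2
Tuesday 21:00 end J4 → 1
Wednesday 15:00 end J1 → 0
Peak is 3, at Tuesday 10:30 (J1, J2, J3).

3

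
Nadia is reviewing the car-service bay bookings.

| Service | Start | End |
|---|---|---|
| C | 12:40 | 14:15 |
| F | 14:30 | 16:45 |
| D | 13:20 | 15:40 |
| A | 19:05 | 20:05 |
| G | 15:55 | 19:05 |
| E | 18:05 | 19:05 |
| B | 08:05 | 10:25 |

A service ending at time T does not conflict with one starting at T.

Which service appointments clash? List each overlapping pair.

C & D, D & F, E & G, F & G

Two intervals overlap when each starts before the other ends.
Sorted by start: B, C, D, F, G, E, A.
C starts after B ends; B is clear from here.
D starts before C ends → C and D overlap.
F starts after C ends; C is clear from here.
F starts before D ends → D and F overlap.
G starts after D ends; D is clear from here.
G starts before F ends → F and G overlap.
E starts after F ends; F is clear from here.
E starts before G ends → G and E overlap.
A starts exactly when G ends (back-to-back, no overlap).
A starts exactly when E ends (back-to-back, no overlap).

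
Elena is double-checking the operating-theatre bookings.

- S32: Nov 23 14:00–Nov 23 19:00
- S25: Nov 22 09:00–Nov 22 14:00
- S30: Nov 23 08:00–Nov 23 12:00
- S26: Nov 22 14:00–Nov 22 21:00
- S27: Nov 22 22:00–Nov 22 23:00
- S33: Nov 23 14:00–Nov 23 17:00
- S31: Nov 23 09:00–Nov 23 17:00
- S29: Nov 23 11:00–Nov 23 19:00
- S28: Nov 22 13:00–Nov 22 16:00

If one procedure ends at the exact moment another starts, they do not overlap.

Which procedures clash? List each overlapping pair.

Check each pair: they overlap iff neither finishes before the other starts.
Sorted by start: S25, S28, S26, S27, S30, S31, S29, S32, S33.
S28 starts before S25 ends → S25 and S28 overlap.
S26 starts exactly when S25 ends (back-to-back, no overlap), so S25 has no further overlaps.
S26 starts before S28 ends → S28 and S26 overlap.
S27 starts after S28 ends, so S28 has no further overlaps.
S27 starts after S26 ends, so S26 has no further overlaps.
S30 starts after S27 ends, so S27 has no further overlaps.
S31 starts before S30 ends → S30 and S31 overlap.
S29 starts before S30 ends → S30 and S29 overlap.
S32 starts after S30 ends, so S30 has no further overlaps.
S29 starts before S31 ends → S31 and S29 overlap.
S32 starts before S31 ends → S31 and S32 overlap.
S33 starts before S31 ends → S31 and S33 overlap.
S32 starts before S29 ends → S29 and S32 overlap.
S33 starts before S29 ends → S29 and S33 overlap.
S33 starts before S32 ends → S32 and S33 overlap.

S25 & S28, S26 & S28, S29 & S30, S29 & S31, S29 & S32, S29 & S33, S30 & S31, S31 & S32, S31 & S33, S32 & S33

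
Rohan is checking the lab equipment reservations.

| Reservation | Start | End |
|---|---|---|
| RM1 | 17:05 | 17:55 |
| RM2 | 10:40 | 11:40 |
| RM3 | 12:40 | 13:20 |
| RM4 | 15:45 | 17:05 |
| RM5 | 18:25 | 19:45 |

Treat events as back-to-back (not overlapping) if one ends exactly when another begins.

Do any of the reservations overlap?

Sorted by start: RM2, RM3, RM4, RM1, RM5.
RM3 starts after RM2 ends, so RM2 has no further overlaps.
RM4 starts after RM3 ends, so RM3 has no further overlaps.
RM1 starts exactly when RM4 ends (back-to-back, no overlap), so RM4 has no further overlaps.
RM5 starts after RM1 ends.
Every pair is clear; the schedule has no overlaps.

No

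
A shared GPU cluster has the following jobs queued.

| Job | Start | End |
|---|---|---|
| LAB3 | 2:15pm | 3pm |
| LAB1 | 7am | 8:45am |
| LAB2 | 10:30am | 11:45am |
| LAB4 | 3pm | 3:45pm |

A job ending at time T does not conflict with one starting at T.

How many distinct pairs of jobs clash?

Sorted by start: LAB1, LAB2, LAB3, LAB4.
LAB2 starts after LAB1 ends; LAB1 is clear from here.
LAB3 starts after LAB2 ends; LAB2 is clear from here.
LAB4 starts exactly when LAB3 ends (back-to-back, no overlap).
No pair overlaps.

0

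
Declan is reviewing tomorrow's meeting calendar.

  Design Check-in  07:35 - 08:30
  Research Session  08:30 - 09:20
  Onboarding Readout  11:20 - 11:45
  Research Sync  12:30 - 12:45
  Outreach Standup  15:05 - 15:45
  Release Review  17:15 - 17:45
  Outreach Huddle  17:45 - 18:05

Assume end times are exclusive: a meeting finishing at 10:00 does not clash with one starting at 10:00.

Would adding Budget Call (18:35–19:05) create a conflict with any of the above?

No — it doesn't clash with anything

Design Check-in: ends 08:30 at or before Budget Call starts 18:35 → clear.
Research Session: ends 09:20 at or before Budget Call starts 18:35 → clear.
Onboarding Readout: ends 11:45 at or before Budget Call starts 18:35 → clear.
Research Sync: ends 12:45 at or before Budget Call starts 18:35 → clear.
Outreach Standup: ends 15:45 at or before Budget Call starts 18:35 → clear.
Release Review: ends 17:45 at or before Budget Call starts 18:35 → clear.
Outreach Huddle: ends 18:05 at or before Budget Call starts 18:35 → clear.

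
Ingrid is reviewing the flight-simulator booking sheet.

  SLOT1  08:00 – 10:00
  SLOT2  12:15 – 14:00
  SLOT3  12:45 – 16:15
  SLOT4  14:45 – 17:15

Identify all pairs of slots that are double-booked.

Check each pair: they overlap iff neither finishes before the other starts.
Sorted by start: SLOT1, SLOT2, SLOT3, SLOT4.
SLOT2 starts after SLOT1 ends, so SLOT1 has no further overlaps.
SLOT3 starts before SLOT2 ends → SLOT2 and SLOT3 overlap.
SLOT4 starts after SLOT2 ends.
SLOT4 starts before SLOT3 ends → SLOT3 and SLOT4 overlap.

SLOT2 & SLOT3, SLOT3 & SLOT4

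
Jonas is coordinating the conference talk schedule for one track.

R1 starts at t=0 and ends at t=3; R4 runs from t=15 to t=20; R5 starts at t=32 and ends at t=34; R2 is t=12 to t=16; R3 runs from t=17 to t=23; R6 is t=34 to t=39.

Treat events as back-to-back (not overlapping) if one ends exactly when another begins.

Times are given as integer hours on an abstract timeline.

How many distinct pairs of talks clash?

Check each pair: they overlap iff neither finishes before the other starts.
Sorted by start: R1, R2, R4, R3, R5, R6.
R2 starts after R1 ends — done with R1.
R4 starts before R2 ends → R2 and R4 overlap.
R3 starts after R2 ends — done with R2.
R3 starts before R4 ends → R4 and R3 overlap.
R5 starts after R4 ends — done with R4.
R5 starts after R3 ends — done with R3.
R6 starts exactly when R5 ends (back-to-back, no overlap).
Overlapping pairs: R2 & R4, R3 & R4 — 2 in total.

2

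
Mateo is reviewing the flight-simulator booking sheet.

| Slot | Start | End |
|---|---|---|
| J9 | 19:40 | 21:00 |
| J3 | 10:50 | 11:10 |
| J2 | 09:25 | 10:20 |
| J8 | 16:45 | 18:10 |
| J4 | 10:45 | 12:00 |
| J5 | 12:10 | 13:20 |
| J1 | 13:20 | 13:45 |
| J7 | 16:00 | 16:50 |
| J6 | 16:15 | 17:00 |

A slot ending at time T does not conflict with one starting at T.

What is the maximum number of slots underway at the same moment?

3

Sweep the timeline, counting +1 at each start and −1 at each end (ends before starts at a tie):
09:25 start J2 → 1
10:20 end J2 → 0
10:45 start J4 → 1
10:50 start J3 → 2
11:10 end J3 → 1
12:00 end J4 → 0
12:10 start J5 → 1
13:20 end J5 → 0
13:20 start J1 → 1
13:45 end J1 → 0
16:00 start J7 → 1
16:15 start J6 → 2
16:45 start J8 → 3
16:50 end J7 → 2
17:00 end J6 → 1
18:10 end J8 → 0
19:40 start J9 → 1
21:00 end J9 → 0
Peak is 3, at 16:45 (J6, J7, J8).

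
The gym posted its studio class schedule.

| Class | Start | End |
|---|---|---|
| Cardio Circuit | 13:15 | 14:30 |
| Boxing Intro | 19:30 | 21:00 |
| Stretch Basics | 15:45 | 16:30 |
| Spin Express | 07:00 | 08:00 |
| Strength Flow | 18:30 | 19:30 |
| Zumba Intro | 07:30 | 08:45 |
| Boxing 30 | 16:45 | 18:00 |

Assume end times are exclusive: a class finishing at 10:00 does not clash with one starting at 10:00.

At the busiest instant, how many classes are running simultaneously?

2

Walk through starts and ends in time order (an end at T is processed before a start at T):
07:00 start Spin Express → 1
07:30 start Zumba Intro → 2
08:00 end Spin Express → 1
08:45 end Zumba Intro → 0
13:15 start Cardio Circuit → 1
14:30 end Cardio Circuit → 0
15:45 start Stretch Basics → 1
16:30 end Stretch Basics → 0
16:45 start Boxing 30 → 1
18:00 end Boxing 30 → 0
18:30 start Strength Flow → 1
19:30 end Strength Flow → 0
19:30 start Boxing Intro → 1
21:00 end Boxing Intro → 0
Peak is 2, at 07:30 (Spin Express, Zumba Intro).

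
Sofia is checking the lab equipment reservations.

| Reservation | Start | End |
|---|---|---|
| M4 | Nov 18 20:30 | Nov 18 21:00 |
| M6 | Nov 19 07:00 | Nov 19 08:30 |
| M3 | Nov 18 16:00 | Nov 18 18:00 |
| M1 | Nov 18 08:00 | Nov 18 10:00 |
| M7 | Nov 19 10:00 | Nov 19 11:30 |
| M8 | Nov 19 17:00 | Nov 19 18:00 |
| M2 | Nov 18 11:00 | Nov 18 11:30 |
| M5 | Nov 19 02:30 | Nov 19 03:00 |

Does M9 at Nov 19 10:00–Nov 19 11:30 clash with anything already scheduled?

M1: ends Nov 18 10:00 at or before M9 starts Nov 19 10:00 → clear.
M2: ends Nov 18 11:30 at or before M9 starts Nov 19 10:00 → clear.
M3: ends Nov 18 18:00 at or before M9 starts Nov 19 10:00 → clear.
M4: ends Nov 18 21:00 at or before M9 starts Nov 19 10:00 → clear.
M5: ends Nov 19 03:00 at or before M9 starts Nov 19 10:00 → clear.
M6: ends Nov 19 08:30 at or before M9 starts Nov 19 10:00 → clear.
M7: starts Nov 19 10:00 before M9 ends Nov 19 11:30, and ends Nov 19 11:30 after M9 starts Nov 19 10:00 → overlap.
M8: starts Nov 19 17:00 at or after M9 ends Nov 19 11:30 → clear.
M9 overlaps M7.

Yes — it overlaps M7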